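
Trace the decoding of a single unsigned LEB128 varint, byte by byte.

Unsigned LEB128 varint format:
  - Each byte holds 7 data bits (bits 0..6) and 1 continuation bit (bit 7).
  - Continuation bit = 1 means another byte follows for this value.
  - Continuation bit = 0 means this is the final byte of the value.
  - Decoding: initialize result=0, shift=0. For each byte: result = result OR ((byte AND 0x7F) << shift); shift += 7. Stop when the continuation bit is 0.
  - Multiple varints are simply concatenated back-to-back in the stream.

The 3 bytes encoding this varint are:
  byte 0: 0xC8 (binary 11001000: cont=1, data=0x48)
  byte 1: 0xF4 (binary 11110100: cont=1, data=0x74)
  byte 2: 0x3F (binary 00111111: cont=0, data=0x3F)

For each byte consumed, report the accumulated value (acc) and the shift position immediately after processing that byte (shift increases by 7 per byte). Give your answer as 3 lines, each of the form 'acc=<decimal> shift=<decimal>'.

byte 0=0xC8: payload=0x48=72, contrib = 72<<0 = 72; acc -> 72, shift -> 7
byte 1=0xF4: payload=0x74=116, contrib = 116<<7 = 14848; acc -> 14920, shift -> 14
byte 2=0x3F: payload=0x3F=63, contrib = 63<<14 = 1032192; acc -> 1047112, shift -> 21

Answer: acc=72 shift=7
acc=14920 shift=14
acc=1047112 shift=21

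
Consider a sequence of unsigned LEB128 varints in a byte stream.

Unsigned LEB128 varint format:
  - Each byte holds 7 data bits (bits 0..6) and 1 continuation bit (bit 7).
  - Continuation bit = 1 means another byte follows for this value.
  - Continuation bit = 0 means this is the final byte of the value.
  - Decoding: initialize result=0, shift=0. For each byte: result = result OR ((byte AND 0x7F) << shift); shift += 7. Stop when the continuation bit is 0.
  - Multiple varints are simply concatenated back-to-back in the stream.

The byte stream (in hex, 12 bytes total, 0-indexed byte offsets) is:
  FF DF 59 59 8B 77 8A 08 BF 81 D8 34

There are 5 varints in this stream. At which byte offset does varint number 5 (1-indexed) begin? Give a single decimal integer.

Answer: 8

Derivation:
  byte[0]=0xFF cont=1 payload=0x7F=127: acc |= 127<<0 -> acc=127 shift=7
  byte[1]=0xDF cont=1 payload=0x5F=95: acc |= 95<<7 -> acc=12287 shift=14
  byte[2]=0x59 cont=0 payload=0x59=89: acc |= 89<<14 -> acc=1470463 shift=21 [end]
Varint 1: bytes[0:3] = FF DF 59 -> value 1470463 (3 byte(s))
  byte[3]=0x59 cont=0 payload=0x59=89: acc |= 89<<0 -> acc=89 shift=7 [end]
Varint 2: bytes[3:4] = 59 -> value 89 (1 byte(s))
  byte[4]=0x8B cont=1 payload=0x0B=11: acc |= 11<<0 -> acc=11 shift=7
  byte[5]=0x77 cont=0 payload=0x77=119: acc |= 119<<7 -> acc=15243 shift=14 [end]
Varint 3: bytes[4:6] = 8B 77 -> value 15243 (2 byte(s))
  byte[6]=0x8A cont=1 payload=0x0A=10: acc |= 10<<0 -> acc=10 shift=7
  byte[7]=0x08 cont=0 payload=0x08=8: acc |= 8<<7 -> acc=1034 shift=14 [end]
Varint 4: bytes[6:8] = 8A 08 -> value 1034 (2 byte(s))
  byte[8]=0xBF cont=1 payload=0x3F=63: acc |= 63<<0 -> acc=63 shift=7
  byte[9]=0x81 cont=1 payload=0x01=1: acc |= 1<<7 -> acc=191 shift=14
  byte[10]=0xD8 cont=1 payload=0x58=88: acc |= 88<<14 -> acc=1441983 shift=21
  byte[11]=0x34 cont=0 payload=0x34=52: acc |= 52<<21 -> acc=110493887 shift=28 [end]
Varint 5: bytes[8:12] = BF 81 D8 34 -> value 110493887 (4 byte(s))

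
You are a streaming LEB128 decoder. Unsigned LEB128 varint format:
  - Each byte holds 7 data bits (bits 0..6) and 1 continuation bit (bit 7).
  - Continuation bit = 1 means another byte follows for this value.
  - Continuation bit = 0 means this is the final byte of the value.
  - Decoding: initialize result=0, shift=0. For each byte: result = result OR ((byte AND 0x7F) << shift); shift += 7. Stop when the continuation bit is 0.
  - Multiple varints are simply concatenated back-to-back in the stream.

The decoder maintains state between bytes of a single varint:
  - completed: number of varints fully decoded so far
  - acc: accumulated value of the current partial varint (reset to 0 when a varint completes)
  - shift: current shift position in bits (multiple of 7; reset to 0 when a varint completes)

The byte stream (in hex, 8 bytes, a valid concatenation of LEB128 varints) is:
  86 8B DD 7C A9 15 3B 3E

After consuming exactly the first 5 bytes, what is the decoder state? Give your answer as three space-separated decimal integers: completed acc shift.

byte[0]=0x86 cont=1 payload=0x06: acc |= 6<<0 -> completed=0 acc=6 shift=7
byte[1]=0x8B cont=1 payload=0x0B: acc |= 11<<7 -> completed=0 acc=1414 shift=14
byte[2]=0xDD cont=1 payload=0x5D: acc |= 93<<14 -> completed=0 acc=1525126 shift=21
byte[3]=0x7C cont=0 payload=0x7C: varint #1 complete (value=261571974); reset -> completed=1 acc=0 shift=0
byte[4]=0xA9 cont=1 payload=0x29: acc |= 41<<0 -> completed=1 acc=41 shift=7

Answer: 1 41 7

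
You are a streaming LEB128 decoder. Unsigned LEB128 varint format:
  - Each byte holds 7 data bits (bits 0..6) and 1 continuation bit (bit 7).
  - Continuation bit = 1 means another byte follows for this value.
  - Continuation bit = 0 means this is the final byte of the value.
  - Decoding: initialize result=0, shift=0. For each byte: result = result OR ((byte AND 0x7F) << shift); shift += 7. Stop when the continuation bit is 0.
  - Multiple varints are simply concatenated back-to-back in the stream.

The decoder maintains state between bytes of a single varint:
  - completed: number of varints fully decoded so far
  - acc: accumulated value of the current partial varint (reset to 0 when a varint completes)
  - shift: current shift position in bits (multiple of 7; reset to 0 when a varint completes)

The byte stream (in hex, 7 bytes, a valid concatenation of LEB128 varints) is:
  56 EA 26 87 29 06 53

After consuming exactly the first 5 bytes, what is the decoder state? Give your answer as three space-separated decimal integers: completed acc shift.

Answer: 3 0 0

Derivation:
byte[0]=0x56 cont=0 payload=0x56: varint #1 complete (value=86); reset -> completed=1 acc=0 shift=0
byte[1]=0xEA cont=1 payload=0x6A: acc |= 106<<0 -> completed=1 acc=106 shift=7
byte[2]=0x26 cont=0 payload=0x26: varint #2 complete (value=4970); reset -> completed=2 acc=0 shift=0
byte[3]=0x87 cont=1 payload=0x07: acc |= 7<<0 -> completed=2 acc=7 shift=7
byte[4]=0x29 cont=0 payload=0x29: varint #3 complete (value=5255); reset -> completed=3 acc=0 shift=0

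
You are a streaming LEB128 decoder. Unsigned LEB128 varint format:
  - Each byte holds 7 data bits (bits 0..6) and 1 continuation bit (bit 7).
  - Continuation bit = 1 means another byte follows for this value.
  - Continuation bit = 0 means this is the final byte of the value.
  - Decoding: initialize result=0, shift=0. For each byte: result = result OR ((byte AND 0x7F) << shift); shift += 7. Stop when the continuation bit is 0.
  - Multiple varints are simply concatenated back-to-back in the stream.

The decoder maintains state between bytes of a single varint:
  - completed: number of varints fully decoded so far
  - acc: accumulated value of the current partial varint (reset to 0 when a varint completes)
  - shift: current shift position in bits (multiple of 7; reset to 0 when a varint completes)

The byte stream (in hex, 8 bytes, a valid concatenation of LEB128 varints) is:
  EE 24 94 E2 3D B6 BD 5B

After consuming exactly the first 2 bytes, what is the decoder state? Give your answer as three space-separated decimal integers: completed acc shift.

Answer: 1 0 0

Derivation:
byte[0]=0xEE cont=1 payload=0x6E: acc |= 110<<0 -> completed=0 acc=110 shift=7
byte[1]=0x24 cont=0 payload=0x24: varint #1 complete (value=4718); reset -> completed=1 acc=0 shift=0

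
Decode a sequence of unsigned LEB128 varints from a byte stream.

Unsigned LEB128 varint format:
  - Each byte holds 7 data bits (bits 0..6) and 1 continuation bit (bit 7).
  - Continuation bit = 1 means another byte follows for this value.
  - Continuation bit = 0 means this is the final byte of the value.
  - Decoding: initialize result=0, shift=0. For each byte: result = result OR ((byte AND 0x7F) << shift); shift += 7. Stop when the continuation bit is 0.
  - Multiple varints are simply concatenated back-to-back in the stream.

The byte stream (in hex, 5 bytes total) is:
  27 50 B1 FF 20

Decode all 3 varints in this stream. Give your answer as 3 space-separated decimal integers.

Answer: 39 80 540593

Derivation:
  byte[0]=0x27 cont=0 payload=0x27=39: acc |= 39<<0 -> acc=39 shift=7 [end]
Varint 1: bytes[0:1] = 27 -> value 39 (1 byte(s))
  byte[1]=0x50 cont=0 payload=0x50=80: acc |= 80<<0 -> acc=80 shift=7 [end]
Varint 2: bytes[1:2] = 50 -> value 80 (1 byte(s))
  byte[2]=0xB1 cont=1 payload=0x31=49: acc |= 49<<0 -> acc=49 shift=7
  byte[3]=0xFF cont=1 payload=0x7F=127: acc |= 127<<7 -> acc=16305 shift=14
  byte[4]=0x20 cont=0 payload=0x20=32: acc |= 32<<14 -> acc=540593 shift=21 [end]
Varint 3: bytes[2:5] = B1 FF 20 -> value 540593 (3 byte(s))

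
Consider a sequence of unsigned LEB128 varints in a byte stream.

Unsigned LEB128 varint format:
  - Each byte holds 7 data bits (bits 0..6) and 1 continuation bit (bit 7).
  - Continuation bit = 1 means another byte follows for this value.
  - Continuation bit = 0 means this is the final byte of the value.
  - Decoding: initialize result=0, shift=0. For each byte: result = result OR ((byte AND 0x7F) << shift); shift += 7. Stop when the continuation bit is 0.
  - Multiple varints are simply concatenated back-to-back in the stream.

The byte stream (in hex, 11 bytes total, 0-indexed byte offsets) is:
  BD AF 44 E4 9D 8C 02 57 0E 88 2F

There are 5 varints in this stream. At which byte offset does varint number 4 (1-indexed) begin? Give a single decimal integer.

Answer: 8

Derivation:
  byte[0]=0xBD cont=1 payload=0x3D=61: acc |= 61<<0 -> acc=61 shift=7
  byte[1]=0xAF cont=1 payload=0x2F=47: acc |= 47<<7 -> acc=6077 shift=14
  byte[2]=0x44 cont=0 payload=0x44=68: acc |= 68<<14 -> acc=1120189 shift=21 [end]
Varint 1: bytes[0:3] = BD AF 44 -> value 1120189 (3 byte(s))
  byte[3]=0xE4 cont=1 payload=0x64=100: acc |= 100<<0 -> acc=100 shift=7
  byte[4]=0x9D cont=1 payload=0x1D=29: acc |= 29<<7 -> acc=3812 shift=14
  byte[5]=0x8C cont=1 payload=0x0C=12: acc |= 12<<14 -> acc=200420 shift=21
  byte[6]=0x02 cont=0 payload=0x02=2: acc |= 2<<21 -> acc=4394724 shift=28 [end]
Varint 2: bytes[3:7] = E4 9D 8C 02 -> value 4394724 (4 byte(s))
  byte[7]=0x57 cont=0 payload=0x57=87: acc |= 87<<0 -> acc=87 shift=7 [end]
Varint 3: bytes[7:8] = 57 -> value 87 (1 byte(s))
  byte[8]=0x0E cont=0 payload=0x0E=14: acc |= 14<<0 -> acc=14 shift=7 [end]
Varint 4: bytes[8:9] = 0E -> value 14 (1 byte(s))
  byte[9]=0x88 cont=1 payload=0x08=8: acc |= 8<<0 -> acc=8 shift=7
  byte[10]=0x2F cont=0 payload=0x2F=47: acc |= 47<<7 -> acc=6024 shift=14 [end]
Varint 5: bytes[9:11] = 88 2F -> value 6024 (2 byte(s))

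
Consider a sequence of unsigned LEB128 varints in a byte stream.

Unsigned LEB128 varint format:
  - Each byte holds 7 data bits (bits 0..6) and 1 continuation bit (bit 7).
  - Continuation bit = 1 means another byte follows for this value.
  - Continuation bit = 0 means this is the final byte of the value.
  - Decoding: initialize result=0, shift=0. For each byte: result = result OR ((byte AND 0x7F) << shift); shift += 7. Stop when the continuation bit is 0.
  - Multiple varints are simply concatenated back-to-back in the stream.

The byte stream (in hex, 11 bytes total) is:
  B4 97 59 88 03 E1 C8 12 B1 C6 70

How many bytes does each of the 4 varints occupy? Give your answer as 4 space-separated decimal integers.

Answer: 3 2 3 3

Derivation:
  byte[0]=0xB4 cont=1 payload=0x34=52: acc |= 52<<0 -> acc=52 shift=7
  byte[1]=0x97 cont=1 payload=0x17=23: acc |= 23<<7 -> acc=2996 shift=14
  byte[2]=0x59 cont=0 payload=0x59=89: acc |= 89<<14 -> acc=1461172 shift=21 [end]
Varint 1: bytes[0:3] = B4 97 59 -> value 1461172 (3 byte(s))
  byte[3]=0x88 cont=1 payload=0x08=8: acc |= 8<<0 -> acc=8 shift=7
  byte[4]=0x03 cont=0 payload=0x03=3: acc |= 3<<7 -> acc=392 shift=14 [end]
Varint 2: bytes[3:5] = 88 03 -> value 392 (2 byte(s))
  byte[5]=0xE1 cont=1 payload=0x61=97: acc |= 97<<0 -> acc=97 shift=7
  byte[6]=0xC8 cont=1 payload=0x48=72: acc |= 72<<7 -> acc=9313 shift=14
  byte[7]=0x12 cont=0 payload=0x12=18: acc |= 18<<14 -> acc=304225 shift=21 [end]
Varint 3: bytes[5:8] = E1 C8 12 -> value 304225 (3 byte(s))
  byte[8]=0xB1 cont=1 payload=0x31=49: acc |= 49<<0 -> acc=49 shift=7
  byte[9]=0xC6 cont=1 payload=0x46=70: acc |= 70<<7 -> acc=9009 shift=14
  byte[10]=0x70 cont=0 payload=0x70=112: acc |= 112<<14 -> acc=1844017 shift=21 [end]
Varint 4: bytes[8:11] = B1 C6 70 -> value 1844017 (3 byte(s))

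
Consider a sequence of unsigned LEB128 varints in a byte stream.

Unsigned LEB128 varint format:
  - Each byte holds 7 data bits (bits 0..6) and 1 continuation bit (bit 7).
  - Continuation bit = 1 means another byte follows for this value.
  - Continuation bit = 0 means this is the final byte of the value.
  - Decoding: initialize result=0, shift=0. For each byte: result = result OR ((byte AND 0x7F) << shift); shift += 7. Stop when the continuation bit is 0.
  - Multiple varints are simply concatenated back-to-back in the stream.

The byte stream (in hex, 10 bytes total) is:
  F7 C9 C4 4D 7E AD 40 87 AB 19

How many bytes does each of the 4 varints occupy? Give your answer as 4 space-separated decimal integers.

Answer: 4 1 2 3

Derivation:
  byte[0]=0xF7 cont=1 payload=0x77=119: acc |= 119<<0 -> acc=119 shift=7
  byte[1]=0xC9 cont=1 payload=0x49=73: acc |= 73<<7 -> acc=9463 shift=14
  byte[2]=0xC4 cont=1 payload=0x44=68: acc |= 68<<14 -> acc=1123575 shift=21
  byte[3]=0x4D cont=0 payload=0x4D=77: acc |= 77<<21 -> acc=162604279 shift=28 [end]
Varint 1: bytes[0:4] = F7 C9 C4 4D -> value 162604279 (4 byte(s))
  byte[4]=0x7E cont=0 payload=0x7E=126: acc |= 126<<0 -> acc=126 shift=7 [end]
Varint 2: bytes[4:5] = 7E -> value 126 (1 byte(s))
  byte[5]=0xAD cont=1 payload=0x2D=45: acc |= 45<<0 -> acc=45 shift=7
  byte[6]=0x40 cont=0 payload=0x40=64: acc |= 64<<7 -> acc=8237 shift=14 [end]
Varint 3: bytes[5:7] = AD 40 -> value 8237 (2 byte(s))
  byte[7]=0x87 cont=1 payload=0x07=7: acc |= 7<<0 -> acc=7 shift=7
  byte[8]=0xAB cont=1 payload=0x2B=43: acc |= 43<<7 -> acc=5511 shift=14
  byte[9]=0x19 cont=0 payload=0x19=25: acc |= 25<<14 -> acc=415111 shift=21 [end]
Varint 4: bytes[7:10] = 87 AB 19 -> value 415111 (3 byte(s))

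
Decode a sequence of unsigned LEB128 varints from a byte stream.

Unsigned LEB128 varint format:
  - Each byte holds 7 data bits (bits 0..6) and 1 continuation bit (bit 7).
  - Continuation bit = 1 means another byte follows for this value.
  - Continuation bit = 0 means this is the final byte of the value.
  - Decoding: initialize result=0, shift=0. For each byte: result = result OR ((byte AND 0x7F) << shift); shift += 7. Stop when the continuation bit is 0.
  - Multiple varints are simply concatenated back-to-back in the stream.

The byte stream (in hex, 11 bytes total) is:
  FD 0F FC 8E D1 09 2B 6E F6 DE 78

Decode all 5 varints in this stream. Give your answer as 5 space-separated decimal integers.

  byte[0]=0xFD cont=1 payload=0x7D=125: acc |= 125<<0 -> acc=125 shift=7
  byte[1]=0x0F cont=0 payload=0x0F=15: acc |= 15<<7 -> acc=2045 shift=14 [end]
Varint 1: bytes[0:2] = FD 0F -> value 2045 (2 byte(s))
  byte[2]=0xFC cont=1 payload=0x7C=124: acc |= 124<<0 -> acc=124 shift=7
  byte[3]=0x8E cont=1 payload=0x0E=14: acc |= 14<<7 -> acc=1916 shift=14
  byte[4]=0xD1 cont=1 payload=0x51=81: acc |= 81<<14 -> acc=1329020 shift=21
  byte[5]=0x09 cont=0 payload=0x09=9: acc |= 9<<21 -> acc=20203388 shift=28 [end]
Varint 2: bytes[2:6] = FC 8E D1 09 -> value 20203388 (4 byte(s))
  byte[6]=0x2B cont=0 payload=0x2B=43: acc |= 43<<0 -> acc=43 shift=7 [end]
Varint 3: bytes[6:7] = 2B -> value 43 (1 byte(s))
  byte[7]=0x6E cont=0 payload=0x6E=110: acc |= 110<<0 -> acc=110 shift=7 [end]
Varint 4: bytes[7:8] = 6E -> value 110 (1 byte(s))
  byte[8]=0xF6 cont=1 payload=0x76=118: acc |= 118<<0 -> acc=118 shift=7
  byte[9]=0xDE cont=1 payload=0x5E=94: acc |= 94<<7 -> acc=12150 shift=14
  byte[10]=0x78 cont=0 payload=0x78=120: acc |= 120<<14 -> acc=1978230 shift=21 [end]
Varint 5: bytes[8:11] = F6 DE 78 -> value 1978230 (3 byte(s))

Answer: 2045 20203388 43 110 1978230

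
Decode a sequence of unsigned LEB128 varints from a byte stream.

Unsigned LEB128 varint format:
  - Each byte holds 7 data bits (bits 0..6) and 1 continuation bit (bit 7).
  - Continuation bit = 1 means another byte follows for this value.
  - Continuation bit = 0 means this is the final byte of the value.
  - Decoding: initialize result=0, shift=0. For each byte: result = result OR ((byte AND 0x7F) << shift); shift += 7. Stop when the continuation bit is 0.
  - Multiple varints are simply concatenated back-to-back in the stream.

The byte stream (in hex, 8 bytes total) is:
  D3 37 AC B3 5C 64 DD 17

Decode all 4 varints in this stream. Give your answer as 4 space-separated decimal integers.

  byte[0]=0xD3 cont=1 payload=0x53=83: acc |= 83<<0 -> acc=83 shift=7
  byte[1]=0x37 cont=0 payload=0x37=55: acc |= 55<<7 -> acc=7123 shift=14 [end]
Varint 1: bytes[0:2] = D3 37 -> value 7123 (2 byte(s))
  byte[2]=0xAC cont=1 payload=0x2C=44: acc |= 44<<0 -> acc=44 shift=7
  byte[3]=0xB3 cont=1 payload=0x33=51: acc |= 51<<7 -> acc=6572 shift=14
  byte[4]=0x5C cont=0 payload=0x5C=92: acc |= 92<<14 -> acc=1513900 shift=21 [end]
Varint 2: bytes[2:5] = AC B3 5C -> value 1513900 (3 byte(s))
  byte[5]=0x64 cont=0 payload=0x64=100: acc |= 100<<0 -> acc=100 shift=7 [end]
Varint 3: bytes[5:6] = 64 -> value 100 (1 byte(s))
  byte[6]=0xDD cont=1 payload=0x5D=93: acc |= 93<<0 -> acc=93 shift=7
  byte[7]=0x17 cont=0 payload=0x17=23: acc |= 23<<7 -> acc=3037 shift=14 [end]
Varint 4: bytes[6:8] = DD 17 -> value 3037 (2 byte(s))

Answer: 7123 1513900 100 3037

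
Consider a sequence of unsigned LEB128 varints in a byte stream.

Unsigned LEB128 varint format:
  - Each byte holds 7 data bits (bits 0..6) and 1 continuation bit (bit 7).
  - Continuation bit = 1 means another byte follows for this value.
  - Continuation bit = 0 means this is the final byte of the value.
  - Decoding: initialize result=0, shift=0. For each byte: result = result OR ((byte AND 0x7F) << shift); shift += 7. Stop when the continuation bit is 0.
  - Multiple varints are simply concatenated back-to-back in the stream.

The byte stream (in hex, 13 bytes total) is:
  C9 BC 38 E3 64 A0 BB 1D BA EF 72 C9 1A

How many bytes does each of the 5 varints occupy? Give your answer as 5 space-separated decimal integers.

Answer: 3 2 3 3 2

Derivation:
  byte[0]=0xC9 cont=1 payload=0x49=73: acc |= 73<<0 -> acc=73 shift=7
  byte[1]=0xBC cont=1 payload=0x3C=60: acc |= 60<<7 -> acc=7753 shift=14
  byte[2]=0x38 cont=0 payload=0x38=56: acc |= 56<<14 -> acc=925257 shift=21 [end]
Varint 1: bytes[0:3] = C9 BC 38 -> value 925257 (3 byte(s))
  byte[3]=0xE3 cont=1 payload=0x63=99: acc |= 99<<0 -> acc=99 shift=7
  byte[4]=0x64 cont=0 payload=0x64=100: acc |= 100<<7 -> acc=12899 shift=14 [end]
Varint 2: bytes[3:5] = E3 64 -> value 12899 (2 byte(s))
  byte[5]=0xA0 cont=1 payload=0x20=32: acc |= 32<<0 -> acc=32 shift=7
  byte[6]=0xBB cont=1 payload=0x3B=59: acc |= 59<<7 -> acc=7584 shift=14
  byte[7]=0x1D cont=0 payload=0x1D=29: acc |= 29<<14 -> acc=482720 shift=21 [end]
Varint 3: bytes[5:8] = A0 BB 1D -> value 482720 (3 byte(s))
  byte[8]=0xBA cont=1 payload=0x3A=58: acc |= 58<<0 -> acc=58 shift=7
  byte[9]=0xEF cont=1 payload=0x6F=111: acc |= 111<<7 -> acc=14266 shift=14
  byte[10]=0x72 cont=0 payload=0x72=114: acc |= 114<<14 -> acc=1882042 shift=21 [end]
Varint 4: bytes[8:11] = BA EF 72 -> value 1882042 (3 byte(s))
  byte[11]=0xC9 cont=1 payload=0x49=73: acc |= 73<<0 -> acc=73 shift=7
  byte[12]=0x1A cont=0 payload=0x1A=26: acc |= 26<<7 -> acc=3401 shift=14 [end]
Varint 5: bytes[11:13] = C9 1A -> value 3401 (2 byte(s))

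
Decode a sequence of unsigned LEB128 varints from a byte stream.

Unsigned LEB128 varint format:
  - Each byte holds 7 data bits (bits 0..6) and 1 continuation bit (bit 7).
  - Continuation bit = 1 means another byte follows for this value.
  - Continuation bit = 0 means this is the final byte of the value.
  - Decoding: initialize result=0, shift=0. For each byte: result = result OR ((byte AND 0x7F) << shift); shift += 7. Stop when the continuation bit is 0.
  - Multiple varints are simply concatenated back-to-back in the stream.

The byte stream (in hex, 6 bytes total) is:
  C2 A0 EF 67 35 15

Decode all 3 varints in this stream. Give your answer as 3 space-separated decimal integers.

Answer: 217829442 53 21

Derivation:
  byte[0]=0xC2 cont=1 payload=0x42=66: acc |= 66<<0 -> acc=66 shift=7
  byte[1]=0xA0 cont=1 payload=0x20=32: acc |= 32<<7 -> acc=4162 shift=14
  byte[2]=0xEF cont=1 payload=0x6F=111: acc |= 111<<14 -> acc=1822786 shift=21
  byte[3]=0x67 cont=0 payload=0x67=103: acc |= 103<<21 -> acc=217829442 shift=28 [end]
Varint 1: bytes[0:4] = C2 A0 EF 67 -> value 217829442 (4 byte(s))
  byte[4]=0x35 cont=0 payload=0x35=53: acc |= 53<<0 -> acc=53 shift=7 [end]
Varint 2: bytes[4:5] = 35 -> value 53 (1 byte(s))
  byte[5]=0x15 cont=0 payload=0x15=21: acc |= 21<<0 -> acc=21 shift=7 [end]
Varint 3: bytes[5:6] = 15 -> value 21 (1 byte(s))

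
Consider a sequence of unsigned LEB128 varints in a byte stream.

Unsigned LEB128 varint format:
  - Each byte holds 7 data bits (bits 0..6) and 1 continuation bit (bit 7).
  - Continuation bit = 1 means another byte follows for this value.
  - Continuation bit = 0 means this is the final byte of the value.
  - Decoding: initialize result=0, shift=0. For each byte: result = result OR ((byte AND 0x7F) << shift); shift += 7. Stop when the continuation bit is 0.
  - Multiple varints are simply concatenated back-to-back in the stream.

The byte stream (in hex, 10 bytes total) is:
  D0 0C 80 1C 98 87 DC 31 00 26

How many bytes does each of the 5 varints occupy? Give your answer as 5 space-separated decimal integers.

Answer: 2 2 4 1 1

Derivation:
  byte[0]=0xD0 cont=1 payload=0x50=80: acc |= 80<<0 -> acc=80 shift=7
  byte[1]=0x0C cont=0 payload=0x0C=12: acc |= 12<<7 -> acc=1616 shift=14 [end]
Varint 1: bytes[0:2] = D0 0C -> value 1616 (2 byte(s))
  byte[2]=0x80 cont=1 payload=0x00=0: acc |= 0<<0 -> acc=0 shift=7
  byte[3]=0x1C cont=0 payload=0x1C=28: acc |= 28<<7 -> acc=3584 shift=14 [end]
Varint 2: bytes[2:4] = 80 1C -> value 3584 (2 byte(s))
  byte[4]=0x98 cont=1 payload=0x18=24: acc |= 24<<0 -> acc=24 shift=7
  byte[5]=0x87 cont=1 payload=0x07=7: acc |= 7<<7 -> acc=920 shift=14
  byte[6]=0xDC cont=1 payload=0x5C=92: acc |= 92<<14 -> acc=1508248 shift=21
  byte[7]=0x31 cont=0 payload=0x31=49: acc |= 49<<21 -> acc=104268696 shift=28 [end]
Varint 3: bytes[4:8] = 98 87 DC 31 -> value 104268696 (4 byte(s))
  byte[8]=0x00 cont=0 payload=0x00=0: acc |= 0<<0 -> acc=0 shift=7 [end]
Varint 4: bytes[8:9] = 00 -> value 0 (1 byte(s))
  byte[9]=0x26 cont=0 payload=0x26=38: acc |= 38<<0 -> acc=38 shift=7 [end]
Varint 5: bytes[9:10] = 26 -> value 38 (1 byte(s))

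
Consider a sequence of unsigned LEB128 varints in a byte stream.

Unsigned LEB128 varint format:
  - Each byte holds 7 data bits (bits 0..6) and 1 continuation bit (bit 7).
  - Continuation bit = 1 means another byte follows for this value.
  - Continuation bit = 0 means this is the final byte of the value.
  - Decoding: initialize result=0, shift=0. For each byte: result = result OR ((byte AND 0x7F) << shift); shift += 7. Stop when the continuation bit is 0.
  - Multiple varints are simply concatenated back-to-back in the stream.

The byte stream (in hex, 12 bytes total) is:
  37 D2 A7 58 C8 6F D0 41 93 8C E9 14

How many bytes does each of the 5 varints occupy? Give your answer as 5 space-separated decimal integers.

Answer: 1 3 2 2 4

Derivation:
  byte[0]=0x37 cont=0 payload=0x37=55: acc |= 55<<0 -> acc=55 shift=7 [end]
Varint 1: bytes[0:1] = 37 -> value 55 (1 byte(s))
  byte[1]=0xD2 cont=1 payload=0x52=82: acc |= 82<<0 -> acc=82 shift=7
  byte[2]=0xA7 cont=1 payload=0x27=39: acc |= 39<<7 -> acc=5074 shift=14
  byte[3]=0x58 cont=0 payload=0x58=88: acc |= 88<<14 -> acc=1446866 shift=21 [end]
Varint 2: bytes[1:4] = D2 A7 58 -> value 1446866 (3 byte(s))
  byte[4]=0xC8 cont=1 payload=0x48=72: acc |= 72<<0 -> acc=72 shift=7
  byte[5]=0x6F cont=0 payload=0x6F=111: acc |= 111<<7 -> acc=14280 shift=14 [end]
Varint 3: bytes[4:6] = C8 6F -> value 14280 (2 byte(s))
  byte[6]=0xD0 cont=1 payload=0x50=80: acc |= 80<<0 -> acc=80 shift=7
  byte[7]=0x41 cont=0 payload=0x41=65: acc |= 65<<7 -> acc=8400 shift=14 [end]
Varint 4: bytes[6:8] = D0 41 -> value 8400 (2 byte(s))
  byte[8]=0x93 cont=1 payload=0x13=19: acc |= 19<<0 -> acc=19 shift=7
  byte[9]=0x8C cont=1 payload=0x0C=12: acc |= 12<<7 -> acc=1555 shift=14
  byte[10]=0xE9 cont=1 payload=0x69=105: acc |= 105<<14 -> acc=1721875 shift=21
  byte[11]=0x14 cont=0 payload=0x14=20: acc |= 20<<21 -> acc=43664915 shift=28 [end]
Varint 5: bytes[8:12] = 93 8C E9 14 -> value 43664915 (4 byte(s))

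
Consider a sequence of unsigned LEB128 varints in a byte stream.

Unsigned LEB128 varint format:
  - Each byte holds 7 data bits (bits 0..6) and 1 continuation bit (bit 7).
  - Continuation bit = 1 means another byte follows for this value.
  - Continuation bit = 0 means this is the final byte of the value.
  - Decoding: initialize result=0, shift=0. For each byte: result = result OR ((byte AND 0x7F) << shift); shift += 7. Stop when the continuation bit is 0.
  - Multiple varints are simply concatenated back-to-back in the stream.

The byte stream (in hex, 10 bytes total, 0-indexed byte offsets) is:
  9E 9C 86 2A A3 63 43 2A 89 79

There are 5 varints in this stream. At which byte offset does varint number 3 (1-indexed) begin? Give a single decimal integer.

Answer: 6

Derivation:
  byte[0]=0x9E cont=1 payload=0x1E=30: acc |= 30<<0 -> acc=30 shift=7
  byte[1]=0x9C cont=1 payload=0x1C=28: acc |= 28<<7 -> acc=3614 shift=14
  byte[2]=0x86 cont=1 payload=0x06=6: acc |= 6<<14 -> acc=101918 shift=21
  byte[3]=0x2A cont=0 payload=0x2A=42: acc |= 42<<21 -> acc=88182302 shift=28 [end]
Varint 1: bytes[0:4] = 9E 9C 86 2A -> value 88182302 (4 byte(s))
  byte[4]=0xA3 cont=1 payload=0x23=35: acc |= 35<<0 -> acc=35 shift=7
  byte[5]=0x63 cont=0 payload=0x63=99: acc |= 99<<7 -> acc=12707 shift=14 [end]
Varint 2: bytes[4:6] = A3 63 -> value 12707 (2 byte(s))
  byte[6]=0x43 cont=0 payload=0x43=67: acc |= 67<<0 -> acc=67 shift=7 [end]
Varint 3: bytes[6:7] = 43 -> value 67 (1 byte(s))
  byte[7]=0x2A cont=0 payload=0x2A=42: acc |= 42<<0 -> acc=42 shift=7 [end]
Varint 4: bytes[7:8] = 2A -> value 42 (1 byte(s))
  byte[8]=0x89 cont=1 payload=0x09=9: acc |= 9<<0 -> acc=9 shift=7
  byte[9]=0x79 cont=0 payload=0x79=121: acc |= 121<<7 -> acc=15497 shift=14 [end]
Varint 5: bytes[8:10] = 89 79 -> value 15497 (2 byte(s))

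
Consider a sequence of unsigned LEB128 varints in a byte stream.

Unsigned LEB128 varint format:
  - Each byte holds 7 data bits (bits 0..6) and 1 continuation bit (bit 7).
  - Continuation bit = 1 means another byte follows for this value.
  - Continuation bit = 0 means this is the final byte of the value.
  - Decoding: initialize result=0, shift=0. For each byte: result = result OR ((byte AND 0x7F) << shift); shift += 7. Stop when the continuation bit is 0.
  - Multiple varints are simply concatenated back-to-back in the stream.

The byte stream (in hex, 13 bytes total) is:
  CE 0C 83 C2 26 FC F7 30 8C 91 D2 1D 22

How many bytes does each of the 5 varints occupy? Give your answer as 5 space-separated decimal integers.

Answer: 2 3 3 4 1

Derivation:
  byte[0]=0xCE cont=1 payload=0x4E=78: acc |= 78<<0 -> acc=78 shift=7
  byte[1]=0x0C cont=0 payload=0x0C=12: acc |= 12<<7 -> acc=1614 shift=14 [end]
Varint 1: bytes[0:2] = CE 0C -> value 1614 (2 byte(s))
  byte[2]=0x83 cont=1 payload=0x03=3: acc |= 3<<0 -> acc=3 shift=7
  byte[3]=0xC2 cont=1 payload=0x42=66: acc |= 66<<7 -> acc=8451 shift=14
  byte[4]=0x26 cont=0 payload=0x26=38: acc |= 38<<14 -> acc=631043 shift=21 [end]
Varint 2: bytes[2:5] = 83 C2 26 -> value 631043 (3 byte(s))
  byte[5]=0xFC cont=1 payload=0x7C=124: acc |= 124<<0 -> acc=124 shift=7
  byte[6]=0xF7 cont=1 payload=0x77=119: acc |= 119<<7 -> acc=15356 shift=14
  byte[7]=0x30 cont=0 payload=0x30=48: acc |= 48<<14 -> acc=801788 shift=21 [end]
Varint 3: bytes[5:8] = FC F7 30 -> value 801788 (3 byte(s))
  byte[8]=0x8C cont=1 payload=0x0C=12: acc |= 12<<0 -> acc=12 shift=7
  byte[9]=0x91 cont=1 payload=0x11=17: acc |= 17<<7 -> acc=2188 shift=14
  byte[10]=0xD2 cont=1 payload=0x52=82: acc |= 82<<14 -> acc=1345676 shift=21
  byte[11]=0x1D cont=0 payload=0x1D=29: acc |= 29<<21 -> acc=62163084 shift=28 [end]
Varint 4: bytes[8:12] = 8C 91 D2 1D -> value 62163084 (4 byte(s))
  byte[12]=0x22 cont=0 payload=0x22=34: acc |= 34<<0 -> acc=34 shift=7 [end]
Varint 5: bytes[12:13] = 22 -> value 34 (1 byte(s))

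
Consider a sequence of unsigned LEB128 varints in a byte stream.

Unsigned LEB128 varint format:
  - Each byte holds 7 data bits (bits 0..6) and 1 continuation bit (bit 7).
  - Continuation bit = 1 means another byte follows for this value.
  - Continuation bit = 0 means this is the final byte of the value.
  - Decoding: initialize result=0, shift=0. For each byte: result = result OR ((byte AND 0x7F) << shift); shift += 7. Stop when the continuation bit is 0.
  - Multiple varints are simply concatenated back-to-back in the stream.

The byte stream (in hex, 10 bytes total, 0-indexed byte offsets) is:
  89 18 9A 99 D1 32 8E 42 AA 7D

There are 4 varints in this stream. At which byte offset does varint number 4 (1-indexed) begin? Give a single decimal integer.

Answer: 8

Derivation:
  byte[0]=0x89 cont=1 payload=0x09=9: acc |= 9<<0 -> acc=9 shift=7
  byte[1]=0x18 cont=0 payload=0x18=24: acc |= 24<<7 -> acc=3081 shift=14 [end]
Varint 1: bytes[0:2] = 89 18 -> value 3081 (2 byte(s))
  byte[2]=0x9A cont=1 payload=0x1A=26: acc |= 26<<0 -> acc=26 shift=7
  byte[3]=0x99 cont=1 payload=0x19=25: acc |= 25<<7 -> acc=3226 shift=14
  byte[4]=0xD1 cont=1 payload=0x51=81: acc |= 81<<14 -> acc=1330330 shift=21
  byte[5]=0x32 cont=0 payload=0x32=50: acc |= 50<<21 -> acc=106187930 shift=28 [end]
Varint 2: bytes[2:6] = 9A 99 D1 32 -> value 106187930 (4 byte(s))
  byte[6]=0x8E cont=1 payload=0x0E=14: acc |= 14<<0 -> acc=14 shift=7
  byte[7]=0x42 cont=0 payload=0x42=66: acc |= 66<<7 -> acc=8462 shift=14 [end]
Varint 3: bytes[6:8] = 8E 42 -> value 8462 (2 byte(s))
  byte[8]=0xAA cont=1 payload=0x2A=42: acc |= 42<<0 -> acc=42 shift=7
  byte[9]=0x7D cont=0 payload=0x7D=125: acc |= 125<<7 -> acc=16042 shift=14 [end]
Varint 4: bytes[8:10] = AA 7D -> value 16042 (2 byte(s))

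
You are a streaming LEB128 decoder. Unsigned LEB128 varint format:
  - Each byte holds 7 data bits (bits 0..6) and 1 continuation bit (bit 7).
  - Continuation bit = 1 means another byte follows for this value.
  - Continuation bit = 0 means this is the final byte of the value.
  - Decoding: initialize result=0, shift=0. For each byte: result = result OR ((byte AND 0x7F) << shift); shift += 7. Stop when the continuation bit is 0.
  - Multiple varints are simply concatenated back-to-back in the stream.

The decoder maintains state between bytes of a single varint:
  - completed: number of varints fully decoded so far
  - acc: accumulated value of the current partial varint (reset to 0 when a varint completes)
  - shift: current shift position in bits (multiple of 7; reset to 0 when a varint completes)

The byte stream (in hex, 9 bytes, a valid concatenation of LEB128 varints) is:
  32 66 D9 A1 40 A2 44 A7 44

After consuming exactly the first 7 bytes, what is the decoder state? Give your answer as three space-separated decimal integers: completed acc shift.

Answer: 4 0 0

Derivation:
byte[0]=0x32 cont=0 payload=0x32: varint #1 complete (value=50); reset -> completed=1 acc=0 shift=0
byte[1]=0x66 cont=0 payload=0x66: varint #2 complete (value=102); reset -> completed=2 acc=0 shift=0
byte[2]=0xD9 cont=1 payload=0x59: acc |= 89<<0 -> completed=2 acc=89 shift=7
byte[3]=0xA1 cont=1 payload=0x21: acc |= 33<<7 -> completed=2 acc=4313 shift=14
byte[4]=0x40 cont=0 payload=0x40: varint #3 complete (value=1052889); reset -> completed=3 acc=0 shift=0
byte[5]=0xA2 cont=1 payload=0x22: acc |= 34<<0 -> completed=3 acc=34 shift=7
byte[6]=0x44 cont=0 payload=0x44: varint #4 complete (value=8738); reset -> completed=4 acc=0 shift=0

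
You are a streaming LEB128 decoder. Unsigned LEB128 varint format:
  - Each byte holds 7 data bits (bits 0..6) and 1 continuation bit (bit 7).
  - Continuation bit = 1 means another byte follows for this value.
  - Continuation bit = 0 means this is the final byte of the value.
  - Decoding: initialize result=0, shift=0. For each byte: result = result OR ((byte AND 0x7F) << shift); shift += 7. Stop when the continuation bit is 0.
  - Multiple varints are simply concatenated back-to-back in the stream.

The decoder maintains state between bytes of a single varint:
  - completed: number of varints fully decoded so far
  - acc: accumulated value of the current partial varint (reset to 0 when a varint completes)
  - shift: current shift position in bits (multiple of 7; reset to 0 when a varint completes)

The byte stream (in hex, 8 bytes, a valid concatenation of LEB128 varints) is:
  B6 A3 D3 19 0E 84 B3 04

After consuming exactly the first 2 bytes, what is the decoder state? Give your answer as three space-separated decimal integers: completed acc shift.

Answer: 0 4534 14

Derivation:
byte[0]=0xB6 cont=1 payload=0x36: acc |= 54<<0 -> completed=0 acc=54 shift=7
byte[1]=0xA3 cont=1 payload=0x23: acc |= 35<<7 -> completed=0 acc=4534 shift=14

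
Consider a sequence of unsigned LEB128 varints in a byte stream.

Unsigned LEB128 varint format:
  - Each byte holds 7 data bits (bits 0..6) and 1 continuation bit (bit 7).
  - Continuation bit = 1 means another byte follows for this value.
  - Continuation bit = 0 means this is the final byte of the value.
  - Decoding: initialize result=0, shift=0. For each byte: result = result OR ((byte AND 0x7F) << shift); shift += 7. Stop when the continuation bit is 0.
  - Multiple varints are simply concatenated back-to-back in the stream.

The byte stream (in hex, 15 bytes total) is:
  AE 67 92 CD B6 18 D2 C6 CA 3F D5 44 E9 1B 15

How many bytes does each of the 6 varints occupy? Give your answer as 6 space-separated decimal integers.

  byte[0]=0xAE cont=1 payload=0x2E=46: acc |= 46<<0 -> acc=46 shift=7
  byte[1]=0x67 cont=0 payload=0x67=103: acc |= 103<<7 -> acc=13230 shift=14 [end]
Varint 1: bytes[0:2] = AE 67 -> value 13230 (2 byte(s))
  byte[2]=0x92 cont=1 payload=0x12=18: acc |= 18<<0 -> acc=18 shift=7
  byte[3]=0xCD cont=1 payload=0x4D=77: acc |= 77<<7 -> acc=9874 shift=14
  byte[4]=0xB6 cont=1 payload=0x36=54: acc |= 54<<14 -> acc=894610 shift=21
  byte[5]=0x18 cont=0 payload=0x18=24: acc |= 24<<21 -> acc=51226258 shift=28 [end]
Varint 2: bytes[2:6] = 92 CD B6 18 -> value 51226258 (4 byte(s))
  byte[6]=0xD2 cont=1 payload=0x52=82: acc |= 82<<0 -> acc=82 shift=7
  byte[7]=0xC6 cont=1 payload=0x46=70: acc |= 70<<7 -> acc=9042 shift=14
  byte[8]=0xCA cont=1 payload=0x4A=74: acc |= 74<<14 -> acc=1221458 shift=21
  byte[9]=0x3F cont=0 payload=0x3F=63: acc |= 63<<21 -> acc=133342034 shift=28 [end]
Varint 3: bytes[6:10] = D2 C6 CA 3F -> value 133342034 (4 byte(s))
  byte[10]=0xD5 cont=1 payload=0x55=85: acc |= 85<<0 -> acc=85 shift=7
  byte[11]=0x44 cont=0 payload=0x44=68: acc |= 68<<7 -> acc=8789 shift=14 [end]
Varint 4: bytes[10:12] = D5 44 -> value 8789 (2 byte(s))
  byte[12]=0xE9 cont=1 payload=0x69=105: acc |= 105<<0 -> acc=105 shift=7
  byte[13]=0x1B cont=0 payload=0x1B=27: acc |= 27<<7 -> acc=3561 shift=14 [end]
Varint 5: bytes[12:14] = E9 1B -> value 3561 (2 byte(s))
  byte[14]=0x15 cont=0 payload=0x15=21: acc |= 21<<0 -> acc=21 shift=7 [end]
Varint 6: bytes[14:15] = 15 -> value 21 (1 byte(s))

Answer: 2 4 4 2 2 1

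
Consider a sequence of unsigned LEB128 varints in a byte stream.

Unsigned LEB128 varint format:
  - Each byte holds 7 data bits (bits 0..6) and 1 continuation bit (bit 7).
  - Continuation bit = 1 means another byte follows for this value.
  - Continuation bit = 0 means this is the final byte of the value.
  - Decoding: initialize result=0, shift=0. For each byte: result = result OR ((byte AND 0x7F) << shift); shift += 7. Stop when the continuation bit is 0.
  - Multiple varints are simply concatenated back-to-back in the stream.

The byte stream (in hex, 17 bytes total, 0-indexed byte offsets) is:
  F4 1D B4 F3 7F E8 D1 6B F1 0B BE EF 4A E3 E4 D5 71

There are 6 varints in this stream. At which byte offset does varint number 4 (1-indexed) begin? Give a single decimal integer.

  byte[0]=0xF4 cont=1 payload=0x74=116: acc |= 116<<0 -> acc=116 shift=7
  byte[1]=0x1D cont=0 payload=0x1D=29: acc |= 29<<7 -> acc=3828 shift=14 [end]
Varint 1: bytes[0:2] = F4 1D -> value 3828 (2 byte(s))
  byte[2]=0xB4 cont=1 payload=0x34=52: acc |= 52<<0 -> acc=52 shift=7
  byte[3]=0xF3 cont=1 payload=0x73=115: acc |= 115<<7 -> acc=14772 shift=14
  byte[4]=0x7F cont=0 payload=0x7F=127: acc |= 127<<14 -> acc=2095540 shift=21 [end]
Varint 2: bytes[2:5] = B4 F3 7F -> value 2095540 (3 byte(s))
  byte[5]=0xE8 cont=1 payload=0x68=104: acc |= 104<<0 -> acc=104 shift=7
  byte[6]=0xD1 cont=1 payload=0x51=81: acc |= 81<<7 -> acc=10472 shift=14
  byte[7]=0x6B cont=0 payload=0x6B=107: acc |= 107<<14 -> acc=1763560 shift=21 [end]
Varint 3: bytes[5:8] = E8 D1 6B -> value 1763560 (3 byte(s))
  byte[8]=0xF1 cont=1 payload=0x71=113: acc |= 113<<0 -> acc=113 shift=7
  byte[9]=0x0B cont=0 payload=0x0B=11: acc |= 11<<7 -> acc=1521 shift=14 [end]
Varint 4: bytes[8:10] = F1 0B -> value 1521 (2 byte(s))
  byte[10]=0xBE cont=1 payload=0x3E=62: acc |= 62<<0 -> acc=62 shift=7
  byte[11]=0xEF cont=1 payload=0x6F=111: acc |= 111<<7 -> acc=14270 shift=14
  byte[12]=0x4A cont=0 payload=0x4A=74: acc |= 74<<14 -> acc=1226686 shift=21 [end]
Varint 5: bytes[10:13] = BE EF 4A -> value 1226686 (3 byte(s))
  byte[13]=0xE3 cont=1 payload=0x63=99: acc |= 99<<0 -> acc=99 shift=7
  byte[14]=0xE4 cont=1 payload=0x64=100: acc |= 100<<7 -> acc=12899 shift=14
  byte[15]=0xD5 cont=1 payload=0x55=85: acc |= 85<<14 -> acc=1405539 shift=21
  byte[16]=0x71 cont=0 payload=0x71=113: acc |= 113<<21 -> acc=238383715 shift=28 [end]
Varint 6: bytes[13:17] = E3 E4 D5 71 -> value 238383715 (4 byte(s))

Answer: 8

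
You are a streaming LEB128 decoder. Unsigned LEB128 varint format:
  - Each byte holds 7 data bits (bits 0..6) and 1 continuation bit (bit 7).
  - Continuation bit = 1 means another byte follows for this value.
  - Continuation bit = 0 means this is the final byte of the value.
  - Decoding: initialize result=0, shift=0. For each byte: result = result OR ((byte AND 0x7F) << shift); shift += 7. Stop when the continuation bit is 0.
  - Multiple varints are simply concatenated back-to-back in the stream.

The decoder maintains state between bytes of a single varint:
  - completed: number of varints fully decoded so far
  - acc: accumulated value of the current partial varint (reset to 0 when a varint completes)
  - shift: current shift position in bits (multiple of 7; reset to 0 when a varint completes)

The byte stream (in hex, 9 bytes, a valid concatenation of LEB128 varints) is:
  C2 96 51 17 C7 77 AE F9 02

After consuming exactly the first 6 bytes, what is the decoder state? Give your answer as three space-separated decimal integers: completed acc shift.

Answer: 3 0 0

Derivation:
byte[0]=0xC2 cont=1 payload=0x42: acc |= 66<<0 -> completed=0 acc=66 shift=7
byte[1]=0x96 cont=1 payload=0x16: acc |= 22<<7 -> completed=0 acc=2882 shift=14
byte[2]=0x51 cont=0 payload=0x51: varint #1 complete (value=1329986); reset -> completed=1 acc=0 shift=0
byte[3]=0x17 cont=0 payload=0x17: varint #2 complete (value=23); reset -> completed=2 acc=0 shift=0
byte[4]=0xC7 cont=1 payload=0x47: acc |= 71<<0 -> completed=2 acc=71 shift=7
byte[5]=0x77 cont=0 payload=0x77: varint #3 complete (value=15303); reset -> completed=3 acc=0 shift=0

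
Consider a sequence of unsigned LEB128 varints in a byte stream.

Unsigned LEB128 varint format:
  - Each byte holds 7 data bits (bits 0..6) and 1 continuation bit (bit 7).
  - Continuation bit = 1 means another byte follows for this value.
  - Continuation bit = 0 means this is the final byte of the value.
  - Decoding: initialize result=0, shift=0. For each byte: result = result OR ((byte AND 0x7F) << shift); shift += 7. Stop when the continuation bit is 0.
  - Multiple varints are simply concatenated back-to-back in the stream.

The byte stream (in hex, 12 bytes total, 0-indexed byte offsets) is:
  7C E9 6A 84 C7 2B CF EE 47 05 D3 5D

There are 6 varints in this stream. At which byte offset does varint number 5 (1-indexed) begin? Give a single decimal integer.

  byte[0]=0x7C cont=0 payload=0x7C=124: acc |= 124<<0 -> acc=124 shift=7 [end]
Varint 1: bytes[0:1] = 7C -> value 124 (1 byte(s))
  byte[1]=0xE9 cont=1 payload=0x69=105: acc |= 105<<0 -> acc=105 shift=7
  byte[2]=0x6A cont=0 payload=0x6A=106: acc |= 106<<7 -> acc=13673 shift=14 [end]
Varint 2: bytes[1:3] = E9 6A -> value 13673 (2 byte(s))
  byte[3]=0x84 cont=1 payload=0x04=4: acc |= 4<<0 -> acc=4 shift=7
  byte[4]=0xC7 cont=1 payload=0x47=71: acc |= 71<<7 -> acc=9092 shift=14
  byte[5]=0x2B cont=0 payload=0x2B=43: acc |= 43<<14 -> acc=713604 shift=21 [end]
Varint 3: bytes[3:6] = 84 C7 2B -> value 713604 (3 byte(s))
  byte[6]=0xCF cont=1 payload=0x4F=79: acc |= 79<<0 -> acc=79 shift=7
  byte[7]=0xEE cont=1 payload=0x6E=110: acc |= 110<<7 -> acc=14159 shift=14
  byte[8]=0x47 cont=0 payload=0x47=71: acc |= 71<<14 -> acc=1177423 shift=21 [end]
Varint 4: bytes[6:9] = CF EE 47 -> value 1177423 (3 byte(s))
  byte[9]=0x05 cont=0 payload=0x05=5: acc |= 5<<0 -> acc=5 shift=7 [end]
Varint 5: bytes[9:10] = 05 -> value 5 (1 byte(s))
  byte[10]=0xD3 cont=1 payload=0x53=83: acc |= 83<<0 -> acc=83 shift=7
  byte[11]=0x5D cont=0 payload=0x5D=93: acc |= 93<<7 -> acc=11987 shift=14 [end]
Varint 6: bytes[10:12] = D3 5D -> value 11987 (2 byte(s))

Answer: 9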